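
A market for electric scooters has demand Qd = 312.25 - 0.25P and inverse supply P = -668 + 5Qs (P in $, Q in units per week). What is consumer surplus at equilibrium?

Consumer surplus = 90738

Inverting to quantity form: Qs = 133.6 + 0.2P.
At equilibrium Qd = Qs, so 312.25 - 0.25P = 133.6 + 0.2P; collecting terms, 178.65 = 0.45P and P* = 397.
Then Q* = 312.25 - 0.25(397) = 213.
Demand choke price (Qd = 0): P = 312.25/0.25 = 1249. Consumer surplus = ½ × (1249 - 397) × 213 = 90738.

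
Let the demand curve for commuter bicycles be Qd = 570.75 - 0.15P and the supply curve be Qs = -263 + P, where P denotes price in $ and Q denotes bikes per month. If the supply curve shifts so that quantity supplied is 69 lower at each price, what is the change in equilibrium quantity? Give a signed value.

ΔQ = -9

Equating demand and supply, 570.75 - 0.15P = -263 + P gives 1.15P = 833.75, so P* = 725.
Then Q* = 570.75 - 0.15(725) = 462.
After the shift, supply is Qs = -332 + P.
Re-solving, 1.15P = 902.75 gives P = 785 and Q = 453.
ΔQ = 453 - 462 = -9.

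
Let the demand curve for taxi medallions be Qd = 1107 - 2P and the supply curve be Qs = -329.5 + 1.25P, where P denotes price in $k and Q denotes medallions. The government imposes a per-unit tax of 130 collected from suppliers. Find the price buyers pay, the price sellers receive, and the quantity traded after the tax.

Suppliers keep P_s = P_b - 130 per unit, so supply in terms of the buyer price is Qs = -492 + 1.25P_b.
Market clearing requires 1107 - 2P_b = -492 + 1.25P_b; hence 1599 = 3.25P_b and P_b = 492.
Then P_s = 492 - 130 = 362 and Q = 1107 - 2(492) = 123.

P_b = 492, P_s = 362, Q = 123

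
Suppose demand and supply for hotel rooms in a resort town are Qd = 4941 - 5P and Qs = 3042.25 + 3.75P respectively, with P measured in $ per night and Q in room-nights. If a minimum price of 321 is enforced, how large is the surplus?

Surplus = 910

With P fixed at 321, quantity demanded is 3336 and quantity supplied is 4246.
Surplus = Qs - Qd = 4246 - 3336 = 910.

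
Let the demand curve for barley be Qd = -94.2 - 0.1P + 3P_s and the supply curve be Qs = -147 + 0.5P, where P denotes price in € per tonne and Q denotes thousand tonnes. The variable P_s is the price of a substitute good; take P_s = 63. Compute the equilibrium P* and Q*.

P* = 403, Q* = 54.5

With P_s = 63, demand is Qd = 94.8 - 0.1P.
Equating demand and supply, 94.8 - 0.1P = -147 + 0.5P gives 0.6P = 241.8, so P* = 403.
From the demand curve, Q* = 94.8 - 0.1(403) = 54.5.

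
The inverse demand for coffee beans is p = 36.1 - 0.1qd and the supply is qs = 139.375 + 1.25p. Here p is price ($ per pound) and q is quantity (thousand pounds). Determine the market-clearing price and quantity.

Rewriting in direct form: qd = 361 - 10p.
At equilibrium qd = qs, so 361 - 10p = 139.375 + 1.25p; collecting terms, 221.625 = 11.25p and p* = 19.7.
Substitute back: q* = 361 - 10(19.7) = 164.

p* = 19.7, q* = 164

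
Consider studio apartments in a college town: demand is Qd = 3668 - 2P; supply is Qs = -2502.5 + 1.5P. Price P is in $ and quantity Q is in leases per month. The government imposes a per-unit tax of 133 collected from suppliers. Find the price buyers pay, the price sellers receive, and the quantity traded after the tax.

P_b = 1820, P_s = 1687, Q = 28

Suppliers keep P_s = P_b - 133 per unit, so supply in terms of the buyer price is Qs = -2702 + 1.5P_b.
Market clearing requires 3668 - 2P_b = -2702 + 1.5P_b; hence 6370 = 3.5P_b and P_b = 1820.
So P_s = 1687 and the quantity traded is Q = 3668 - 2(1820) = 28.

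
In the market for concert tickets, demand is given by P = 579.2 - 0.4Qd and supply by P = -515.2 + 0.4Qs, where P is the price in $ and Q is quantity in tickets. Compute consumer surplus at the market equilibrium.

Consumer surplus = 374284.8

Rewriting in direct form: Qd = 1448 - 2.5P and Qs = 1288 + 2.5P.
Set Qd = Qs: 1448 - 2.5P = 1288 + 2.5P, so 160 = 5P and P* = 32.
Then Q* = 1448 - 2.5(32) = 1368.
Demand choke price (Qd = 0): P = 1448/2.5 = 579.2. Consumer surplus = ½ × (579.2 - 32) × 1368 = 374284.8.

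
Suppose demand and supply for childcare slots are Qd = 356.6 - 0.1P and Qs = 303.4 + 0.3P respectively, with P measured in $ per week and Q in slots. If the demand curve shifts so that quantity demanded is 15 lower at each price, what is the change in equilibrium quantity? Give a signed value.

The market clears where 356.6 - 0.1P = 303.4 + 0.3P. Rearranging, 0.4P = 53.2, hence P* = 133.
Plugging P* into demand: Q* = 356.6 - 0.1(133) = 343.3.
After the shift, demand is Qd = 341.6 - 0.1P.
The new intersection has 38.2 = 0.4P, i.e. P = 95.5, Q = 332.05.
ΔQ = 332.05 - 343.3 = -11.25.

ΔQ = -11.25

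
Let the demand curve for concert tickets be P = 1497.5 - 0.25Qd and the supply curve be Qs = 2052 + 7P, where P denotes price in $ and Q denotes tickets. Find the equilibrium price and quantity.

P* = 358, Q* = 4558

In direct form, Qd = 5990 - 4P.
At equilibrium Qd = Qs, so 5990 - 4P = 2052 + 7P; collecting terms, 3938 = 11P and P* = 358.
From the demand curve, Q* = 5990 - 4(358) = 4558.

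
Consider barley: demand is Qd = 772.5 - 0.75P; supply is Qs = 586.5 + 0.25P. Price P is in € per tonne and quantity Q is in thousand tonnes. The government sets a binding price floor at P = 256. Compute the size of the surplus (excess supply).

With P fixed at 256, quantity demanded is 580.5 and quantity supplied is 650.5.
Surplus = Qs - Qd = 650.5 - 580.5 = 70.

Surplus = 70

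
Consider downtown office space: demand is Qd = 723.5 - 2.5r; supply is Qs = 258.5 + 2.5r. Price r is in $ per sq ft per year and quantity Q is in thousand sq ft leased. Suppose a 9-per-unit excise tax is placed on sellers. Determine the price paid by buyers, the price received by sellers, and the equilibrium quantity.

r_b = 97.5, r_s = 88.5, Q = 479.75

Sellers keep r_s = r_b - 9 per unit, so supply in terms of the buyer price is Qs = 236 + 2.5r_b.
Set Qd = Qs: 723.5 - 2.5r_b = 236 + 2.5r_b, so 487.5 = 5r_b and r_b = 97.5.
So r_s = 88.5 and the quantity traded is Q = 723.5 - 2.5(97.5) = 479.75.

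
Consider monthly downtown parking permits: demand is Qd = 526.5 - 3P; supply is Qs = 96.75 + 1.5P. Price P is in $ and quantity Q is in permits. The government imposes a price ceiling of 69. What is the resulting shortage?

With P fixed at 69, quantity demanded is 319.5 and quantity supplied is 200.25.
Shortage = Qd - Qs = 319.5 - 200.25 = 119.25.

Shortage = 119.25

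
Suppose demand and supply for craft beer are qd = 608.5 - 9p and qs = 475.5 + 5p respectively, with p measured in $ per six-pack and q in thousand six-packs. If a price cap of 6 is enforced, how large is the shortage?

Shortage = 49

With p fixed at 6, quantity demanded is 554.5 and quantity supplied is 505.5.
Shortage = qd - qs = 554.5 - 505.5 = 49.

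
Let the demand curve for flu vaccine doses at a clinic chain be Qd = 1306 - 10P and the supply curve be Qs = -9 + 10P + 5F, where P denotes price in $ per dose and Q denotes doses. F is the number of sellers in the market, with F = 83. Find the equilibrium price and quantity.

P* = 45, Q* = 856

With F = 83, supply is Qs = 406 + 10P.
Equating demand and supply, 1306 - 10P = 406 + 10P gives 20P = 900, so P* = 45.
From the demand curve, Q* = 1306 - 10(45) = 856.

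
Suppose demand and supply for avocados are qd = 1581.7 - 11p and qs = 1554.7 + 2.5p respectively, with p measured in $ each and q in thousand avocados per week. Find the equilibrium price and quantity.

p* = 2, q* = 1559.7

Equating demand and supply, 1581.7 - 11p = 1554.7 + 2.5p gives 13.5p = 27, so p* = 2.
Substitute back: q* = 1581.7 - 11(2) = 1559.7.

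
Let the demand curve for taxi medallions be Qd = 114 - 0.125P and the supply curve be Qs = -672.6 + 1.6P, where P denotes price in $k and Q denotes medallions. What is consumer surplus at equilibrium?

Consumer surplus = 12996

Equating demand and supply, 114 - 0.125P = -672.6 + 1.6P gives 1.725P = 786.6, so P* = 456.
From the demand curve, Q* = 114 - 0.125(456) = 57.
Demand choke price (Qd = 0): P = 114/0.125 = 912. Consumer surplus = ½ × (912 - 456) × 57 = 12996.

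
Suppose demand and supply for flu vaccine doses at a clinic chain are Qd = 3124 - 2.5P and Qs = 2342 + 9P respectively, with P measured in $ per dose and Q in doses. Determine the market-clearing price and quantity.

Equating demand and supply, 3124 - 2.5P = 2342 + 9P gives 11.5P = 782, so P* = 68.
From the demand curve, Q* = 3124 - 2.5(68) = 2954.

P* = 68, Q* = 2954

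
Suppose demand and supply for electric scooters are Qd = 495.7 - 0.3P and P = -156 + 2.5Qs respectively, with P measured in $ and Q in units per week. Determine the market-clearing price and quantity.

P* = 619, Q* = 310

Solving each curve for Q: Qs = 62.4 + 0.4P.
Equating demand and supply, 495.7 - 0.3P = 62.4 + 0.4P gives 0.7P = 433.3, so P* = 619.
From the demand curve, Q* = 495.7 - 0.3(619) = 310.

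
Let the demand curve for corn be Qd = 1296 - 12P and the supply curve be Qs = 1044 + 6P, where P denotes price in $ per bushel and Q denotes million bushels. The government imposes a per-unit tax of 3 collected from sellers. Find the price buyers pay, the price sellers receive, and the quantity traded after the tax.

P_b = 15, P_s = 12, Q = 1116

With a tax of 3 on sellers, they supply based on the net price P_s = P_b - 3, so Qs = 1026 + 6P_b.
Market clearing requires 1296 - 12P_b = 1026 + 6P_b; hence 270 = 18P_b and P_b = 15.
So P_s = 12 and the quantity traded is Q = 1296 - 12(15) = 1116.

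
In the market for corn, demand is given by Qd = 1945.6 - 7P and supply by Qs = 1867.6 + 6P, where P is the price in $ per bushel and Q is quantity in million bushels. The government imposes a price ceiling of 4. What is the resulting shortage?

Shortage = 26

Evaluating both curves at the ceiling price 4 gives Qd = 1917.6, Qs = 1891.6.
Shortage = Qd - Qs = 1917.6 - 1891.6 = 26.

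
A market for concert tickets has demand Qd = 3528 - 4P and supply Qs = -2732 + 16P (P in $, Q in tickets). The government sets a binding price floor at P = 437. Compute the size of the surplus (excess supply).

Surplus = 2480

Evaluating both curves at the floor price 437 gives Qd = 1780, Qs = 4260.
Surplus = Qs - Qd = 4260 - 1780 = 2480.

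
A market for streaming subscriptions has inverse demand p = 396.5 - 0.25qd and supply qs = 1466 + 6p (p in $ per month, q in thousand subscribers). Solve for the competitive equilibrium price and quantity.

In direct form, qd = 1586 - 4p.
The market clears where 1586 - 4p = 1466 + 6p. Rearranging, 10p = 120, hence p* = 12.
Plugging p* into demand: q* = 1586 - 4(12) = 1538.

p* = 12, q* = 1538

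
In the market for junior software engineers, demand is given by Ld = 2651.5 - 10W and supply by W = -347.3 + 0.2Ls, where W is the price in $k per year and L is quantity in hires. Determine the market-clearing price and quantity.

Solving each curve for L: Ls = 1736.5 + 5W.
The market clears where 2651.5 - 10W = 1736.5 + 5W. Rearranging, 15W = 915, hence W* = 61.
Then L* = 2651.5 - 10(61) = 2041.5.

W* = 61, L* = 2041.5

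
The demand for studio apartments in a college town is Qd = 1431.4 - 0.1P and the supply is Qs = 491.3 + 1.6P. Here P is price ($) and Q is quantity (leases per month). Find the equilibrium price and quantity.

At equilibrium Qd = Qs, so 1431.4 - 0.1P = 491.3 + 1.6P; collecting terms, 940.1 = 1.7P and P* = 553.
Then Q* = 1431.4 - 0.1(553) = 1376.1.

P* = 553, Q* = 1376.1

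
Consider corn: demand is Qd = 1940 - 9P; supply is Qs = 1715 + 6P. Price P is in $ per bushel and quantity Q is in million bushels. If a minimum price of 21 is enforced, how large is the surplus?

Surplus = 90

With P fixed at 21, quantity demanded is 1751 and quantity supplied is 1841.
Surplus = Qs - Qd = 1841 - 1751 = 90.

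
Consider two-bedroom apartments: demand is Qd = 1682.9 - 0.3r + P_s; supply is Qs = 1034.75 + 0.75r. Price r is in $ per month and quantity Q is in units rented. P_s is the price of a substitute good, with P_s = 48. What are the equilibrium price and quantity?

r* = 663, Q* = 1532

With P_s = 48, demand is Qd = 1730.9 - 0.3r.
The market clears where 1730.9 - 0.3r = 1034.75 + 0.75r. Rearranging, 1.05r = 696.15, hence r* = 663.
Then Q* = 1730.9 - 0.3(663) = 1532.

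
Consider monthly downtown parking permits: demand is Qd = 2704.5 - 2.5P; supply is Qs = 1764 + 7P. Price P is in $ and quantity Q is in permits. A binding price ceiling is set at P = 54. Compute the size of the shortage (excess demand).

Shortage = 427.5

With P fixed at 54, quantity demanded is 2569.5 and quantity supplied is 2142.
Shortage = Qd - Qs = 2569.5 - 2142 = 427.5.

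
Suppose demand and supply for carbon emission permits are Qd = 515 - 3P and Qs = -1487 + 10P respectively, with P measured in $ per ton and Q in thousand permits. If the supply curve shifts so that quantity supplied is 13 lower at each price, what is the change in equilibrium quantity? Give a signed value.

ΔQ = -3

The market clears where 515 - 3P = -1487 + 10P. Rearranging, 13P = 2002, hence P* = 154.
Then Q* = 515 - 3(154) = 53.
After the shift, supply is Qs = -1500 + 10P.
The new intersection has 2015 = 13P, i.e. P = 155, Q = 50.
ΔQ = 50 - 53 = -3.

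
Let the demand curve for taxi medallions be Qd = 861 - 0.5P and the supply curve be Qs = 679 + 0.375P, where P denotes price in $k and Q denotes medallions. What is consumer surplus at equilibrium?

Set Qd = Qs: 861 - 0.5P = 679 + 0.375P, so 182 = 0.875P and P* = 208.
From the demand curve, Q* = 861 - 0.5(208) = 757.
Demand choke price (Qd = 0): P = 861/0.5 = 1722. Consumer surplus = ½ × (1722 - 208) × 757 = 573049.

Consumer surplus = 573049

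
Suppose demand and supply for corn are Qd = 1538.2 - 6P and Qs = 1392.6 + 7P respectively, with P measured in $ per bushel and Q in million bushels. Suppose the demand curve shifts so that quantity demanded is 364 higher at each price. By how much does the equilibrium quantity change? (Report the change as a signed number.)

Equating demand and supply, 1538.2 - 6P = 1392.6 + 7P gives 13P = 145.6, so P* = 11.2.
Then Q* = 1538.2 - 6(11.2) = 1471.
After the shift, demand is Qd = 1902.2 - 6P.
The new intersection has 509.6 = 13P, i.e. P = 39.2, Q = 1667.
ΔQ = 1667 - 1471 = 196.

ΔQ = 196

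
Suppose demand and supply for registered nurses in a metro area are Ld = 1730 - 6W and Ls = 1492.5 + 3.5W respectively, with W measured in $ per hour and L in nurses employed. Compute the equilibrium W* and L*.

W* = 25, L* = 1580

Equating demand and supply, 1730 - 6W = 1492.5 + 3.5W gives 9.5W = 237.5, so W* = 25.
Then L* = 1730 - 6(25) = 1580.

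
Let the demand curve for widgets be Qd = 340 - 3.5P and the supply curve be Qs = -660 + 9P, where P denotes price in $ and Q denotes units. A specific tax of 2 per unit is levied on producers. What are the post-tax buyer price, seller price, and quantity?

The tax drives a wedge P_b - P_s = 2. Substituting P_s = P_b - 2 into supply: Qs = -678 + 9P_b.
Equate demand and the shifted supply: 340 - 3.5P_b = -678 + 9P_b, giving 12.5P_b = 1018, so P_b = 81.44.
Then P_s = 81.44 - 2 = 79.44 and Q = 340 - 3.5(81.44) = 54.96.

P_b = 81.44, P_s = 79.44, Q = 54.96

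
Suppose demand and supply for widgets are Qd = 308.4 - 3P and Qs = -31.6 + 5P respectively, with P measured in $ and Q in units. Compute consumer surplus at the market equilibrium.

Equating demand and supply, 308.4 - 3P = -31.6 + 5P gives 8P = 340, so P* = 42.5.
Plugging P* into demand: Q* = 308.4 - 3(42.5) = 180.9.
Demand choke price (Qd = 0): P = 308.4/3 = 102.8. Consumer surplus = ½ × (102.8 - 42.5) × 180.9 = 5454.135.

Consumer surplus = 5454.135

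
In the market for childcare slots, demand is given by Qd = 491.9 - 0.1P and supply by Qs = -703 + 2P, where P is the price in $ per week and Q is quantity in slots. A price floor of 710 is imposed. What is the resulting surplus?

Evaluating both curves at the floor price 710 gives Qd = 420.9, Qs = 717.
Surplus = Qs - Qd = 717 - 420.9 = 296.1.

Surplus = 296.1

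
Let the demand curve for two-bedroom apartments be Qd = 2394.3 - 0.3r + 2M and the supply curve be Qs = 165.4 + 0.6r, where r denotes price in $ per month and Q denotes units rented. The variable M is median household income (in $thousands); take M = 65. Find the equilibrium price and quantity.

With M = 65, demand is Qd = 2524.3 - 0.3r.
At equilibrium Qd = Qs, so 2524.3 - 0.3r = 165.4 + 0.6r; collecting terms, 2358.9 = 0.9r and r* = 2621.
Then Q* = 2524.3 - 0.3(2621) = 1738.

r* = 2621, Q* = 1738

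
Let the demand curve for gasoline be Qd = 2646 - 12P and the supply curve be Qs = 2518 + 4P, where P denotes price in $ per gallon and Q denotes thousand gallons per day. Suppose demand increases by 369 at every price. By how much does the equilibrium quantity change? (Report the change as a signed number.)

ΔQ = 92.25

Set Qd = Qs: 2646 - 12P = 2518 + 4P, so 128 = 16P and P* = 8.
Substitute back: Q* = 2646 - 12(8) = 2550.
After the shift, demand is Qd = 3015 - 12P.
Re-solving, 16P = 497 gives P = 31.0625 and Q = 2642.25.
ΔQ = 2642.25 - 2550 = 92.25.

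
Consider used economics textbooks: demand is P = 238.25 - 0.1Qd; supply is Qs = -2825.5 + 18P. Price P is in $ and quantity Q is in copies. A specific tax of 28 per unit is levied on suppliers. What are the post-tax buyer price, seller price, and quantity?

Solving each curve for Q: Qd = 2382.5 - 10P.
With a tax of 28 on suppliers, they supply based on the net price P_s = P_b - 28, so Qs = -3329.5 + 18P_b.
Equate demand and the shifted supply: 2382.5 - 10P_b = -3329.5 + 18P_b, giving 28P_b = 5712, so P_b = 204.
So P_s = 176 and the quantity traded is Q = 2382.5 - 10(204) = 342.5.

P_b = 204, P_s = 176, Q = 342.5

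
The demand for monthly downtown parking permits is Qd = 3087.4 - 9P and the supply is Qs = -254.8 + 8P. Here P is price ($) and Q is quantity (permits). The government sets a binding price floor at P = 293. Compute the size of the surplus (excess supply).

With P fixed at 293, quantity demanded is 450.4 and quantity supplied is 2089.2.
Surplus = Qs - Qd = 2089.2 - 450.4 = 1638.8.

Surplus = 1638.8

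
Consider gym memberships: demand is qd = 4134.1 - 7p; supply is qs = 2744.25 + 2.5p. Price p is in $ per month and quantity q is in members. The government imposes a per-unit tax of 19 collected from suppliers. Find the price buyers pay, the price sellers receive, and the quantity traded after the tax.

The tax drives a wedge p_b - p_s = 19. Substituting p_s = p_b - 19 into supply: qs = 2696.75 + 2.5p_b.
Equate demand and the shifted supply: 4134.1 - 7p_b = 2696.75 + 2.5p_b, giving 9.5p_b = 1437.35, so p_b = 151.3.
So p_s = 132.3 and the quantity traded is q = 4134.1 - 7(151.3) = 3075.

p_b = 151.3, p_s = 132.3, q = 3075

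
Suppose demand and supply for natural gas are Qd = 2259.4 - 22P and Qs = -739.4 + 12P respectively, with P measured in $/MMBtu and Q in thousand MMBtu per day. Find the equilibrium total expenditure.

Total expenditure = 28135.8

At equilibrium Qd = Qs, so 2259.4 - 22P = -739.4 + 12P; collecting terms, 2998.8 = 34P and P* = 88.2.
From the demand curve, Q* = 2259.4 - 22(88.2) = 319.
Total expenditure = P* × Q* = 88.2 × 319 = 28135.8.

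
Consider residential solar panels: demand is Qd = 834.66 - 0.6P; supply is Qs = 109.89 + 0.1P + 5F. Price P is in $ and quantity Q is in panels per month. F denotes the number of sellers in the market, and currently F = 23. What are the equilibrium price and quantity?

With F = 23, supply is Qs = 224.89 + 0.1P.
Equating demand and supply, 834.66 - 0.6P = 224.89 + 0.1P gives 0.7P = 609.77, so P* = 871.1.
Then Q* = 834.66 - 0.6(871.1) = 312.

P* = 871.1, Q* = 312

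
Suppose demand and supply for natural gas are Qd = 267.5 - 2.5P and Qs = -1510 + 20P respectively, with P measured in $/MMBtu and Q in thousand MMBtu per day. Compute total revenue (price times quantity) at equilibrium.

Total revenue = 5530

Equating demand and supply, 267.5 - 2.5P = -1510 + 20P gives 22.5P = 1777.5, so P* = 79.
Substitute back: Q* = 267.5 - 2.5(79) = 70.
Total revenue = P* × Q* = 79 × 70 = 5530.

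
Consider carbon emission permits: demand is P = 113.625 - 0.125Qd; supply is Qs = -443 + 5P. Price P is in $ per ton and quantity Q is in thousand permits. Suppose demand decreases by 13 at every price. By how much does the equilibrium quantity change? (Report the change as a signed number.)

In direct form, Qd = 909 - 8P.
Set Qd = Qs: 909 - 8P = -443 + 5P, so 1352 = 13P and P* = 104.
Substitute back: Q* = 909 - 8(104) = 77.
After the shift, demand is Qd = 896 - 8P.
Re-solving, 13P = 1339 gives P = 103 and Q = 72.
ΔQ = 72 - 77 = -5.

ΔQ = -5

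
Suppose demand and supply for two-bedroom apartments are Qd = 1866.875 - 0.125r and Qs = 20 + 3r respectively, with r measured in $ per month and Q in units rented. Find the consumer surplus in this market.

Consumer surplus = 12859396

At equilibrium Qd = Qs, so 1866.875 - 0.125r = 20 + 3r; collecting terms, 1846.875 = 3.125r and r* = 591.
Then Q* = 1866.875 - 0.125(591) = 1793.
Demand choke price (Qd = 0): r = 1866.875/0.125 = 14935. Consumer surplus = ½ × (14935 - 591) × 1793 = 12859396.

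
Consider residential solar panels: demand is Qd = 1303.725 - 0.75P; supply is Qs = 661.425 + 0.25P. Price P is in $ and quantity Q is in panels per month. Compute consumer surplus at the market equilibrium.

Equating demand and supply, 1303.725 - 0.75P = 661.425 + 0.25P gives P = 642.3, so P* = 642.3.
Substitute back: Q* = 1303.725 - 0.75(642.3) = 822.
Demand choke price (Qd = 0): P = 1303.725/0.75 = 1738.3. Consumer surplus = ½ × (1738.3 - 642.3) × 822 = 450456.

Consumer surplus = 450456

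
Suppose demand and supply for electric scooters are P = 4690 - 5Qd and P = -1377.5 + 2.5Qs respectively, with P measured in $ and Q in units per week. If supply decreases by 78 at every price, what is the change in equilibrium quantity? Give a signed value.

ΔQ = -26

Solving each curve for Q: Qd = 938 - 0.2P and Qs = 551 + 0.4P.
At equilibrium Qd = Qs, so 938 - 0.2P = 551 + 0.4P; collecting terms, 387 = 0.6P and P* = 645.
Substitute back: Q* = 938 - 0.2(645) = 809.
After the shift, supply is Qs = 473 + 0.4P.
Re-solving, 0.6P = 465 gives P = 775 and Q = 783.
ΔQ = 783 - 809 = -26.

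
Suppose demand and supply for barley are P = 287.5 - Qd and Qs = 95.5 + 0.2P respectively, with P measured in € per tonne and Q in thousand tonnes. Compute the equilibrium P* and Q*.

P* = 160, Q* = 127.5

In direct form, Qd = 287.5 - P.
At equilibrium Qd = Qs, so 287.5 - P = 95.5 + 0.2P; collecting terms, 192 = 1.2P and P* = 160.
From the demand curve, Q* = 287.5 - 160 = 127.5.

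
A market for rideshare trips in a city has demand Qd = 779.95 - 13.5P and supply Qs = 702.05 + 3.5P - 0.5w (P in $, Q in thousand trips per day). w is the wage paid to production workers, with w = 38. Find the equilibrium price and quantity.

P* = 5.7, Q* = 703

With w = 38, supply is Qs = 683.05 + 3.5P.
At equilibrium Qd = Qs, so 779.95 - 13.5P = 683.05 + 3.5P; collecting terms, 96.9 = 17P and P* = 5.7.
Then Q* = 779.95 - 13.5(5.7) = 703.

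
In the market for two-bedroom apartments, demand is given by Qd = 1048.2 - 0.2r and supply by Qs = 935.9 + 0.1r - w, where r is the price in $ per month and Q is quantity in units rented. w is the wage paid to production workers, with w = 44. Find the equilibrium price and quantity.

r* = 521, Q* = 944

With w = 44, supply is Qs = 891.9 + 0.1r.
The market clears where 1048.2 - 0.2r = 891.9 + 0.1r. Rearranging, 0.3r = 156.3, hence r* = 521.
Plugging r* into demand: Q* = 1048.2 - 0.2(521) = 944.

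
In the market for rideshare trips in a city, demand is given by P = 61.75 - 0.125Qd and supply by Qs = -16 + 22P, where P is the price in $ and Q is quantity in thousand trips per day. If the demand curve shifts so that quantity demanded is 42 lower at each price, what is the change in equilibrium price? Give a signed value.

In direct form, Qd = 494 - 8P.
Equating demand and supply, 494 - 8P = -16 + 22P gives 30P = 510, so P* = 17.
From the demand curve, Q* = 494 - 8(17) = 358.
After the shift, demand is Qd = 452 - 8P.
The new intersection has 468 = 30P, i.e. P = 15.6, Q = 327.2.
ΔP = 15.6 - 17 = -1.4.

ΔP = -1.4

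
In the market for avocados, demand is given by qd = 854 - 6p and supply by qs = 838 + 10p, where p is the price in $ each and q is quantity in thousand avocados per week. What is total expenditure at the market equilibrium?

Total expenditure = 848

At equilibrium qd = qs, so 854 - 6p = 838 + 10p; collecting terms, 16 = 16p and p* = 1.
Then q* = 854 - 6(1) = 848.
Total expenditure = p* × q* = 1 × 848 = 848.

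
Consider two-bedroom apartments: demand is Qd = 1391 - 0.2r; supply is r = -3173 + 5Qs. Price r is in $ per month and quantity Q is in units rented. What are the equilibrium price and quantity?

Rewriting in direct form: Qs = 634.6 + 0.2r.
At equilibrium Qd = Qs, so 1391 - 0.2r = 634.6 + 0.2r; collecting terms, 756.4 = 0.4r and r* = 1891.
Substitute back: Q* = 1391 - 0.2(1891) = 1012.8.

r* = 1891, Q* = 1012.8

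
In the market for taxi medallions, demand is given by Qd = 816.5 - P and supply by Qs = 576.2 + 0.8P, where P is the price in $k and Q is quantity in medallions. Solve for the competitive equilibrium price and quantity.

P* = 133.5, Q* = 683

Equating demand and supply, 816.5 - P = 576.2 + 0.8P gives 1.8P = 240.3, so P* = 133.5.
Substitute back: Q* = 816.5 - 133.5 = 683.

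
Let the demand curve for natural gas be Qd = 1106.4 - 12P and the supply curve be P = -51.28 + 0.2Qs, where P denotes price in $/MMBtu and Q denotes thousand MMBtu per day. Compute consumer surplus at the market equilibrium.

Inverting to quantity form: Qs = 256.4 + 5P.
At equilibrium Qd = Qs, so 1106.4 - 12P = 256.4 + 5P; collecting terms, 850 = 17P and P* = 50.
Plugging P* into demand: Q* = 1106.4 - 12(50) = 506.4.
Demand choke price (Qd = 0): P = 1106.4/12 = 92.2. Consumer surplus = ½ × (92.2 - 50) × 506.4 = 10685.04.

Consumer surplus = 10685.04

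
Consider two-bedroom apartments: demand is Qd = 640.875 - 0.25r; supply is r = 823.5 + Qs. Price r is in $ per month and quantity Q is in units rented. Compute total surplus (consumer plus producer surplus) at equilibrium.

In direct form, Qs = -823.5 + r.
Set Qd = Qs: 640.875 - 0.25r = -823.5 + r, so 1464.375 = 1.25r and r* = 1171.5.
Plugging r* into demand: Q* = 640.875 - 0.25(1171.5) = 348.
Demand choke price = 2563.5; supply choke price = 823.5. CS = ½(2563.5 - 1171.5)(348) = 242208; PS = ½(1171.5 - 823.5)(348) = 60552. Total surplus = 302760.

Total surplus = 302760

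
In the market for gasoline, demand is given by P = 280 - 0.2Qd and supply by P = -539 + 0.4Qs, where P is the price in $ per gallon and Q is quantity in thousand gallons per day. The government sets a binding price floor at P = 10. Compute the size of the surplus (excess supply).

Rewriting in direct form: Qd = 1400 - 5P and Qs = 1347.5 + 2.5P.
With P fixed at 10, quantity demanded is 1350 and quantity supplied is 1372.5.
Surplus = Qs - Qd = 1372.5 - 1350 = 22.5.

Surplus = 22.5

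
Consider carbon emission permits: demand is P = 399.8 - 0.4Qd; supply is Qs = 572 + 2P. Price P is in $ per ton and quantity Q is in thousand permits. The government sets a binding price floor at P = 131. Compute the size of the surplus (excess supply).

Rewriting in direct form: Qd = 999.5 - 2.5P.
With P fixed at 131, quantity demanded is 672 and quantity supplied is 834.
Surplus = Qs - Qd = 834 - 672 = 162.

Surplus = 162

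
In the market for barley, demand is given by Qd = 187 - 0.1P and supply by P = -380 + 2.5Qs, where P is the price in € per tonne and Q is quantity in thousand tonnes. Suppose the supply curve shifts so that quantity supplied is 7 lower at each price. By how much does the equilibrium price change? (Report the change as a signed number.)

Solving each curve for Q: Qs = 152 + 0.4P.
Set Qd = Qs: 187 - 0.1P = 152 + 0.4P, so 35 = 0.5P and P* = 70.
Substitute back: Q* = 187 - 0.1(70) = 180.
After the shift, supply is Qs = 145 + 0.4P.
New equilibrium: 42 = 0.5P, so P = 84 and Q = 178.6.
ΔP = 84 - 70 = 14.

ΔP = 14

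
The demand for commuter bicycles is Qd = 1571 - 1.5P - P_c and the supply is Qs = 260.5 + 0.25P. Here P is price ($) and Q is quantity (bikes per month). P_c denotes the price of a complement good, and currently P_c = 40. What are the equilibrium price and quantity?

P* = 726, Q* = 442

With P_c = 40, demand is Qd = 1531 - 1.5P.
Set Qd = Qs: 1531 - 1.5P = 260.5 + 0.25P, so 1270.5 = 1.75P and P* = 726.
Plugging P* into demand: Q* = 1531 - 1.5(726) = 442.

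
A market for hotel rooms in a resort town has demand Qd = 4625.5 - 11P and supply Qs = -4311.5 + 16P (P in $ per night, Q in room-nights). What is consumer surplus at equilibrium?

Consumer surplus = 44056.375

At equilibrium Qd = Qs, so 4625.5 - 11P = -4311.5 + 16P; collecting terms, 8937 = 27P and P* = 331.
From the demand curve, Q* = 4625.5 - 11(331) = 984.5.
Demand choke price (Qd = 0): P = 4625.5/11 = 420.5. Consumer surplus = ½ × (420.5 - 331) × 984.5 = 44056.375.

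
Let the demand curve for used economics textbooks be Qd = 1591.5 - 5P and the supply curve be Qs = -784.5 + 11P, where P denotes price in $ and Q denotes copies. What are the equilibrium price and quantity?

The market clears where 1591.5 - 5P = -784.5 + 11P. Rearranging, 16P = 2376, hence P* = 148.5.
Then Q* = 1591.5 - 5(148.5) = 849.

P* = 148.5, Q* = 849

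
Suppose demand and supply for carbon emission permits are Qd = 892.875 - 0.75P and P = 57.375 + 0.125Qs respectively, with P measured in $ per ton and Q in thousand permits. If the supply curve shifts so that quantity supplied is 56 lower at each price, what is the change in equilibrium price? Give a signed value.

ΔP = 6.4

In direct form, Qs = -459 + 8P.
At equilibrium Qd = Qs, so 892.875 - 0.75P = -459 + 8P; collecting terms, 1351.875 = 8.75P and P* = 154.5.
Plugging P* into demand: Q* = 892.875 - 0.75(154.5) = 777.
After the shift, supply is Qs = -515 + 8P.
The new intersection has 1407.875 = 8.75P, i.e. P = 160.9, Q = 772.2.
ΔP = 160.9 - 154.5 = 6.4.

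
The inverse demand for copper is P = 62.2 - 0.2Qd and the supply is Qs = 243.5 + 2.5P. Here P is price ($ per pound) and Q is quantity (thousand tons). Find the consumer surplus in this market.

In direct form, Qd = 311 - 5P.
Equating demand and supply, 311 - 5P = 243.5 + 2.5P gives 7.5P = 67.5, so P* = 9.
From the demand curve, Q* = 311 - 5(9) = 266.
Demand choke price (Qd = 0): P = 311/5 = 62.2. Consumer surplus = ½ × (62.2 - 9) × 266 = 7075.6.

Consumer surplus = 7075.6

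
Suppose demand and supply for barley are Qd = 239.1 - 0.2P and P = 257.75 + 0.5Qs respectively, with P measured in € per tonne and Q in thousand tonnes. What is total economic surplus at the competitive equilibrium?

Solving each curve for Q: Qs = -515.5 + 2P.
At equilibrium Qd = Qs, so 239.1 - 0.2P = -515.5 + 2P; collecting terms, 754.6 = 2.2P and P* = 343.
Plugging P* into demand: Q* = 239.1 - 0.2(343) = 170.5.
Demand choke price = 1195.5; supply choke price = 257.75. CS = ½(1195.5 - 343)(170.5) = 72675.625; PS = ½(343 - 257.75)(170.5) = 7267.5625. Total surplus = 79943.1875.

Total surplus = 79943.1875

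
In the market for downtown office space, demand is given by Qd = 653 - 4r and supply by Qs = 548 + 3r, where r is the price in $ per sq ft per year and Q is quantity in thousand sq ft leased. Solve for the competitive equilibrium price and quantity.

The market clears where 653 - 4r = 548 + 3r. Rearranging, 7r = 105, hence r* = 15.
Substitute back: Q* = 653 - 4(15) = 593.

r* = 15, Q* = 593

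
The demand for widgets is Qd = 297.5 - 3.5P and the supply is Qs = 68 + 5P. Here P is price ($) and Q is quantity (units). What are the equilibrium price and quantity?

The market clears where 297.5 - 3.5P = 68 + 5P. Rearranging, 8.5P = 229.5, hence P* = 27.
From the demand curve, Q* = 297.5 - 3.5(27) = 203.

P* = 27, Q* = 203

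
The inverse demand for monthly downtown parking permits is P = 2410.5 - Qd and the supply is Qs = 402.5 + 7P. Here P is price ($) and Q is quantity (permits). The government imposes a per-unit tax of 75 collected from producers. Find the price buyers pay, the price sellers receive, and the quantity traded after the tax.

Solving each curve for Q: Qd = 2410.5 - P.
With a tax of 75 on producers, they supply based on the net price P_s = P_b - 75, so Qs = -122.5 + 7P_b.
Set Qd = Qs: 2410.5 - P_b = -122.5 + 7P_b, so 2533 = 8P_b and P_b = 316.625.
So P_s = 241.625 and the quantity traded is Q = 2410.5 - 316.625 = 2093.875.

P_b = 316.625, P_s = 241.625, Q = 2093.875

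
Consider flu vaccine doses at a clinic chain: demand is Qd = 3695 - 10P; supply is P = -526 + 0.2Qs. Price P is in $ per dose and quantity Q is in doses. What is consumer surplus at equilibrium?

Solving each curve for Q: Qs = 2630 + 5P.
At equilibrium Qd = Qs, so 3695 - 10P = 2630 + 5P; collecting terms, 1065 = 15P and P* = 71.
From the demand curve, Q* = 3695 - 10(71) = 2985.
Demand choke price (Qd = 0): P = 3695/10 = 369.5. Consumer surplus = ½ × (369.5 - 71) × 2985 = 445511.25.

Consumer surplus = 445511.25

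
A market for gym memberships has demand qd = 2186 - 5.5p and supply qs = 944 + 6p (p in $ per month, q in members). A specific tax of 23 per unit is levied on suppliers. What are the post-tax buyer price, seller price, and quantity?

p_b = 120, p_s = 97, q = 1526

Suppliers keep p_s = p_b - 23 per unit, so supply in terms of the buyer price is qs = 806 + 6p_b.
Equate demand and the shifted supply: 2186 - 5.5p_b = 806 + 6p_b, giving 11.5p_b = 1380, so p_b = 120.
So p_s = 97 and the quantity traded is q = 2186 - 5.5(120) = 1526.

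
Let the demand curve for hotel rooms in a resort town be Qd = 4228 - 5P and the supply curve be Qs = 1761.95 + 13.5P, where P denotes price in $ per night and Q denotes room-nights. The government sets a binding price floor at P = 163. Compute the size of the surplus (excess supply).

Surplus = 549.45

Evaluating both curves at the floor price 163 gives Qd = 3413, Qs = 3962.45.
Surplus = Qs - Qd = 3962.45 - 3413 = 549.45.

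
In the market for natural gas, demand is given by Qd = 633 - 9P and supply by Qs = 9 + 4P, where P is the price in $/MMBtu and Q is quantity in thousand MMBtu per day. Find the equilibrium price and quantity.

P* = 48, Q* = 201

At equilibrium Qd = Qs, so 633 - 9P = 9 + 4P; collecting terms, 624 = 13P and P* = 48.
Then Q* = 633 - 9(48) = 201.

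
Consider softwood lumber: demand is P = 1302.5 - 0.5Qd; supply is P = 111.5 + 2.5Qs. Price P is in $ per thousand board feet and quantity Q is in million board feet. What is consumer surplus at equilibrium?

Rewriting in direct form: Qd = 2605 - 2P and Qs = -44.6 + 0.4P.
The market clears where 2605 - 2P = -44.6 + 0.4P. Rearranging, 2.4P = 2649.6, hence P* = 1104.
Plugging P* into demand: Q* = 2605 - 2(1104) = 397.
Demand choke price (Qd = 0): P = 2605/2 = 1302.5. Consumer surplus = ½ × (1302.5 - 1104) × 397 = 39402.25.

Consumer surplus = 39402.25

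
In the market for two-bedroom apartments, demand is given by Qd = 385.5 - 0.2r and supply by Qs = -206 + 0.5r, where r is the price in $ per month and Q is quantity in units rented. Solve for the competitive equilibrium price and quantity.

r* = 845, Q* = 216.5

At equilibrium Qd = Qs, so 385.5 - 0.2r = -206 + 0.5r; collecting terms, 591.5 = 0.7r and r* = 845.
Substitute back: Q* = 385.5 - 0.2(845) = 216.5.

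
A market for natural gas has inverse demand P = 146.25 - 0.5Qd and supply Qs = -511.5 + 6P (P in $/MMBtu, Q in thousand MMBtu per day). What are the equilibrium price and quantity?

P* = 100.5, Q* = 91.5

Rewriting in direct form: Qd = 292.5 - 2P.
Equating demand and supply, 292.5 - 2P = -511.5 + 6P gives 8P = 804, so P* = 100.5.
Substitute back: Q* = 292.5 - 2(100.5) = 91.5.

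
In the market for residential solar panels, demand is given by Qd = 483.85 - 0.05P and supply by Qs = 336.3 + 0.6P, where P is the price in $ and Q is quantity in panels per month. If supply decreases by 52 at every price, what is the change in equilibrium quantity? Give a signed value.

The market clears where 483.85 - 0.05P = 336.3 + 0.6P. Rearranging, 0.65P = 147.55, hence P* = 227.
From the demand curve, Q* = 483.85 - 0.05(227) = 472.5.
After the shift, supply is Qs = 284.3 + 0.6P.
New equilibrium: 199.55 = 0.65P, so P = 307 and Q = 468.5.
ΔQ = 468.5 - 472.5 = -4.

ΔQ = -4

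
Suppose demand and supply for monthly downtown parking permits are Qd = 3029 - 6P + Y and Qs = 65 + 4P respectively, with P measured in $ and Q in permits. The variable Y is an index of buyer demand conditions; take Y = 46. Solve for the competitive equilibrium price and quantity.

P* = 301, Q* = 1269

With Y = 46, demand is Qd = 3075 - 6P.
Set Qd = Qs: 3075 - 6P = 65 + 4P, so 3010 = 10P and P* = 301.
Substitute back: Q* = 3075 - 6(301) = 1269.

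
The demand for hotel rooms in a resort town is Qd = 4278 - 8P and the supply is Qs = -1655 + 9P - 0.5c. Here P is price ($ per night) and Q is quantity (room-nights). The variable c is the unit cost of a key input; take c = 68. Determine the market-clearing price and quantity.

With c = 68, supply is Qs = -1689 + 9P.
Equating demand and supply, 4278 - 8P = -1689 + 9P gives 17P = 5967, so P* = 351.
Plugging P* into demand: Q* = 4278 - 8(351) = 1470.

P* = 351, Q* = 1470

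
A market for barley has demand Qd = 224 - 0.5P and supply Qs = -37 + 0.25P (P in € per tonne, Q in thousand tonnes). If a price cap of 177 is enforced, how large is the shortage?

Shortage = 128.25

Evaluating both curves at the ceiling price 177 gives Qd = 135.5, Qs = 7.25.
Shortage = Qd - Qs = 135.5 - 7.25 = 128.25.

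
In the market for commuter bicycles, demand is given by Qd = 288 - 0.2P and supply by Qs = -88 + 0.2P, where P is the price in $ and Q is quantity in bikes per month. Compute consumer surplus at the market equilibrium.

Equating demand and supply, 288 - 0.2P = -88 + 0.2P gives 0.4P = 376, so P* = 940.
Then Q* = 288 - 0.2(940) = 100.
Demand choke price (Qd = 0): P = 288/0.2 = 1440. Consumer surplus = ½ × (1440 - 940) × 100 = 25000.

Consumer surplus = 25000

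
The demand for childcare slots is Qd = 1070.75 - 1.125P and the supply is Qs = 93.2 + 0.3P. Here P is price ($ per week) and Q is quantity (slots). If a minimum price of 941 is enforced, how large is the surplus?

Evaluating both curves at the floor price 941 gives Qd = 12.125, Qs = 375.5.
Surplus = Qs - Qd = 375.5 - 12.125 = 363.375.

Surplus = 363.375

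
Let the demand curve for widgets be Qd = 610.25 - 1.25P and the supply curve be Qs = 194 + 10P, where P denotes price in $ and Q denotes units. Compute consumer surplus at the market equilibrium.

Consumer surplus = 127238.4

The market clears where 610.25 - 1.25P = 194 + 10P. Rearranging, 11.25P = 416.25, hence P* = 37.
From the demand curve, Q* = 610.25 - 1.25(37) = 564.
Demand choke price (Qd = 0): P = 610.25/1.25 = 488.2. Consumer surplus = ½ × (488.2 - 37) × 564 = 127238.4.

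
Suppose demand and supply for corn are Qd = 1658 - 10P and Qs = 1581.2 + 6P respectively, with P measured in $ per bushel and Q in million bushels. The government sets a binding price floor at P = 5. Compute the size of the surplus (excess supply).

Surplus = 3.2

Evaluating both curves at the floor price 5 gives Qd = 1608, Qs = 1611.2.
Surplus = Qs - Qd = 1611.2 - 1608 = 3.2.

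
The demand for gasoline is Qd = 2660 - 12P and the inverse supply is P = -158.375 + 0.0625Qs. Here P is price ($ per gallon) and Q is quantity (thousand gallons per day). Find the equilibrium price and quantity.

Solving each curve for Q: Qs = 2534 + 16P.
The market clears where 2660 - 12P = 2534 + 16P. Rearranging, 28P = 126, hence P* = 4.5.
Substitute back: Q* = 2660 - 12(4.5) = 2606.

P* = 4.5, Q* = 2606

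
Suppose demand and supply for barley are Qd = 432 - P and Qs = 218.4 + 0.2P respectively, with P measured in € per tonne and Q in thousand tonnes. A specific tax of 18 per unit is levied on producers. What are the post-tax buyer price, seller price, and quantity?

With a tax of 18 on producers, they supply based on the net price P_s = P_b - 18, so Qs = 214.8 + 0.2P_b.
Set Qd = Qs: 432 - P_b = 214.8 + 0.2P_b, so 217.2 = 1.2P_b and P_b = 181.
So P_s = 163 and the quantity traded is Q = 432 - 181 = 251.

P_b = 181, P_s = 163, Q = 251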